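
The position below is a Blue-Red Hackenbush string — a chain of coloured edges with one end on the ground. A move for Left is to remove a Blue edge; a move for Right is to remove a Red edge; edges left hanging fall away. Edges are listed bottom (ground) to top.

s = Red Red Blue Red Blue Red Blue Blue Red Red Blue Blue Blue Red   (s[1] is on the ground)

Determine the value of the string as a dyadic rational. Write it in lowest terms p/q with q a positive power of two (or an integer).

-6755/4096

Prefix values for Red Red Blue Red Blue Red Blue Blue Red Red Blue Blue Blue Red via {L|R} + simplicity:
R: Left {  }, Right { 0 } -> simplest -1
RR: Left {  }, Right { -1; 0 } -> simplest -2
RRB: Left { -2 }, Right { -1; 0 } -> simplest -3/2
RRBR: Left { -2 }, Right { -3/2; -1; 0 } -> simplest -7/4
RRBRB: Left { -2; -7/4 }, Right { -3/2; -1; 0 } -> simplest -13/8
RRBRBR: Left { -2; -7/4 }, Right { -13/8; -3/2; -1; 0 } -> simplest -27/16
RRBRBRB: Left { -2; -7/4; -27/16 }, Right { -13/8; -3/2; -1; 0 } -> simplest -53/32
RRBRBRBB: Left { -2; -7/4; -27/16; -53/32 }, Right { -13/8; -3/2; -1; 0 } -> simplest -105/64
RRBRBRBBR: Left { -2; -7/4; -27/16; -53/32 }, Right { -105/64; -13/8; -3/2; -1; 0 } -> simplest -211/128
RRBRBRBBRR: Left { -2; -7/4; -27/16; -53/32 }, Right { -211/128; -105/64; -13/8; -3/2; -1; 0 } -> simplest -423/256
RRBRBRBBRRB: Left { -2; -7/4; -27/16; -53/32; -423/256 }, Right { -211/128; -105/64; -13/8; -3/2; -1; 0 } -> simplest -845/512
RRBRBRBBRRBB: Left { -2; -7/4; -27/16; -53/32; -423/256; -845/512 }, Right { -211/128; -105/64; -13/8; -3/2; -1; 0 } -> simplest -1689/1024
RRBRBRBBRRBBB: Left { -2; -7/4; -27/16; -53/32; -423/256; -845/512; -1689/1024 }, Right { -211/128; -105/64; -13/8; -3/2; -1; 0 } -> simplest -3377/2048
RRBRBRBBRRBBBR: Left { -2; -7/4; -27/16; -53/32; -423/256; -845/512; -1689/1024 }, Right { -3377/2048; -211/128; -105/64; -13/8; -3/2; -1; 0 } -> simplest -6755/4096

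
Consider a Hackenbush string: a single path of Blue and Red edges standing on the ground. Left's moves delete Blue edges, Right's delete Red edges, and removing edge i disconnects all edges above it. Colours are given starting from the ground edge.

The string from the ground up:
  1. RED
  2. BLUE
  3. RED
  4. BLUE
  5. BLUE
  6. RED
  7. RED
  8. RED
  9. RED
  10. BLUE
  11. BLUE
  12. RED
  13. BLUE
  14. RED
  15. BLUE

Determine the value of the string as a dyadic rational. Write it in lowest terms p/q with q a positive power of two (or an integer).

-10133/16384

Prefix values for RED BLUE RED BLUE BLUE RED RED RED RED BLUE BLUE RED BLUE RED BLUE via {L|R} + simplicity:
value(R) = { · | 0 } = -1
value(RB) = { -1 | 0 } = -1/2
value(RBR) = { -1 | -1/2; 0 } = -3/4
value(RBRB) = { -1; -3/4 | -1/2; 0 } = -5/8
value(RBRBB) = { -1; -3/4; -5/8 | -1/2; 0 } = -9/16
value(RBRBBR) = { -1; -3/4; -5/8 | -9/16; -1/2; 0 } = -19/32
value(RBRBBRR) = { -1; -3/4; -5/8 | -19/32; -9/16; -1/2; 0 } = -39/64
value(RBRBBRRR) = { -1; -3/4; -5/8 | -39/64; -19/32; -9/16; -1/2; 0 } = -79/128
value(RBRBBRRRR) = { -1; -3/4; -5/8 | -79/128; -39/64; -19/32; -9/16; -1/2; 0 } = -159/256
value(RBRBBRRRRB) = { -1; -3/4; -5/8; -159/256 | -79/128; -39/64; -19/32; -9/16; -1/2; 0 } = -317/512
value(RBRBBRRRRBB) = { -1; -3/4; -5/8; -159/256; -317/512 | -79/128; -39/64; -19/32; -9/16; -1/2; 0 } = -633/1024
value(RBRBBRRRRBBR) = { -1; -3/4; -5/8; -159/256; -317/512 | -633/1024; -79/128; -39/64; -19/32; -9/16; -1/2; 0 } = -1267/2048
value(RBRBBRRRRBBRB) = { -1; -3/4; -5/8; -159/256; -317/512; -1267/2048 | -633/1024; -79/128; -39/64; -19/32; -9/16; -1/2; 0 } = -2533/4096
value(RBRBBRRRRBBRBR) = { -1; -3/4; -5/8; -159/256; -317/512; -1267/2048 | -2533/4096; -633/1024; -79/128; -39/64; -19/32; -9/16; -1/2; 0 } = -5067/8192
value(RBRBBRRRRBBRBRB) = { -1; -3/4; -5/8; -159/256; -317/512; -1267/2048; -5067/8192 | -2533/4096; -633/1024; -79/128; -39/64; -19/32; -9/16; -1/2; 0 } = -10133/16384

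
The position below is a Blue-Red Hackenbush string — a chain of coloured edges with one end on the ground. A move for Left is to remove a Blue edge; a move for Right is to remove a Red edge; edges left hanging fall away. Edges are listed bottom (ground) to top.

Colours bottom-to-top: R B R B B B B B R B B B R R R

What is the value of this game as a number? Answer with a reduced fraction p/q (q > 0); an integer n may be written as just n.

1 of 15 · R · max L −∞ · min R 0 -> -1
2 of 15 · RB · max L -1 · min R 0 -> -1/2
3 of 15 · RBR · max L -1 · min R -1/2 -> -3/4
4 of 15 · RBRB · max L -3/4 · min R -1/2 -> -5/8
5 of 15 · RBRBB · max L -5/8 · min R -1/2 -> -9/16
6 of 15 · RBRBBB · max L -9/16 · min R -1/2 -> -17/32
7 of 15 · RBRBBBB · max L -17/32 · min R -1/2 -> -33/64
8 of 15 · RBRBBBBB · max L -33/64 · min R -1/2 -> -65/128
9 of 15 · RBRBBBBBR · max L -33/64 · min R -65/128 -> -131/256
10 of 15 · RBRBBBBBRB · max L -131/256 · min R -65/128 -> -261/512
11 of 15 · RBRBBBBBRBB · max L -261/512 · min R -65/128 -> -521/1024
12 of 15 · RBRBBBBBRBBB · max L -521/1024 · min R -65/128 -> -1041/2048
13 of 15 · RBRBBBBBRBBBR · max L -521/1024 · min R -1041/2048 -> -2083/4096
14 of 15 · RBRBBBBBRBBBRR · max L -521/1024 · min R -2083/4096 -> -4167/8192
15 of 15 · RBRBBBBBRBBBRRR · max L -521/1024 · min R -4167/8192 -> -8335/16384

-8335/16384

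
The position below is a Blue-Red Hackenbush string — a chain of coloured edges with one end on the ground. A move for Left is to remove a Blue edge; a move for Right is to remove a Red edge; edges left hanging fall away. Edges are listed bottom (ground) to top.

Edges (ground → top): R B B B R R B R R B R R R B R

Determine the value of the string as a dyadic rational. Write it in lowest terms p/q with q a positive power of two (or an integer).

Build v(s[:k]) for k = 1..15, string s = R B B B R R B R R B R R R B R.
R: Left { ∅ }, Right { 0 } gives simplest -1
RB: Left { -1 }, Right { 0 } gives simplest -1/2
RBB: Left { -1 -1/2 }, Right { 0 } gives simplest -1/4
RBBB: Left { -1 -1/2 -1/4 }, Right { 0 } gives simplest -1/8
RBBBR: Left { -1 -1/2 -1/4 }, Right { -1/8 0 } gives simplest -3/16
RBBBRR: Left { -1 -1/2 -1/4 }, Right { -3/16 -1/8 0 } gives simplest -7/32
RBBBRRB: Left { -1 -1/2 -1/4 -7/32 }, Right { -3/16 -1/8 0 } gives simplest -13/64
RBBBRRBR: Left { -1 -1/2 -1/4 -7/32 }, Right { -13/64 -3/16 -1/8 0 } gives simplest -27/128
RBBBRRBRR: Left { -1 -1/2 -1/4 -7/32 }, Right { -27/128 -13/64 -3/16 -1/8 0 } gives simplest -55/256
RBBBRRBRRB: Left { -1 -1/2 -1/4 -7/32 -55/256 }, Right { -27/128 -13/64 -3/16 -1/8 0 } gives simplest -109/512
RBBBRRBRRBR: Left { -1 -1/2 -1/4 -7/32 -55/256 }, Right { -109/512 -27/128 -13/64 -3/16 -1/8 0 } gives simplest -219/1024
RBBBRRBRRBRR: Left { -1 -1/2 -1/4 -7/32 -55/256 }, Right { -219/1024 -109/512 -27/128 -13/64 -3/16 -1/8 0 } gives simplest -439/2048
RBBBRRBRRBRRR: Left { -1 -1/2 -1/4 -7/32 -55/256 }, Right { -439/2048 -219/1024 -109/512 -27/128 -13/64 -3/16 -1/8 0 } gives simplest -879/4096
RBBBRRBRRBRRRB: Left { -1 -1/2 -1/4 -7/32 -55/256 -879/4096 }, Right { -439/2048 -219/1024 -109/512 -27/128 -13/64 -3/16 -1/8 0 } gives simplest -1757/8192
RBBBRRBRRBRRRBR: Left { -1 -1/2 -1/4 -7/32 -55/256 -879/4096 }, Right { -1757/8192 -439/2048 -219/1024 -109/512 -27/128 -13/64 -3/16 -1/8 0 } gives simplest -3515/16384

-3515/16384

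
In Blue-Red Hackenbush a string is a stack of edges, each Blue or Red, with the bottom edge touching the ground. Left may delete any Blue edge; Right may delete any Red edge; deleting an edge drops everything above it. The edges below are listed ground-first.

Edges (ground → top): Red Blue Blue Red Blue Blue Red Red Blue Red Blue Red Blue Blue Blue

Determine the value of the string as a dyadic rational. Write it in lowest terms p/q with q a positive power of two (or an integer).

1 of 15 · R · max L −∞ · min R 0 — -1
2 of 15 · RB · max L -1 · min R 0 — -1/2
3 of 15 · RBB · max L -1/2 · min R 0 — -1/4
4 of 15 · RBBR · max L -1/2 · min R -1/4 — -3/8
5 of 15 · RBBRB · max L -3/8 · min R -1/4 — -5/16
6 of 15 · RBBRBB · max L -5/16 · min R -1/4 — -9/32
7 of 15 · RBBRBBR · max L -5/16 · min R -9/32 — -19/64
8 of 15 · RBBRBBRR · max L -5/16 · min R -19/64 — -39/128
9 of 15 · RBBRBBRRB · max L -39/128 · min R -19/64 — -77/256
10 of 15 · RBBRBBRRBR · max L -39/128 · min R -77/256 — -155/512
11 of 15 · RBBRBBRRBRB · max L -155/512 · min R -77/256 — -309/1024
12 of 15 · RBBRBBRRBRBR · max L -155/512 · min R -309/1024 — -619/2048
13 of 15 · RBBRBBRRBRBRB · max L -619/2048 · min R -309/1024 — -1237/4096
14 of 15 · RBBRBBRRBRBRBB · max L -1237/4096 · min R -309/1024 — -2473/8192
15 of 15 · RBBRBBRRBRBRBBB · max L -2473/8192 · min R -309/1024 — -4945/16384

-4945/16384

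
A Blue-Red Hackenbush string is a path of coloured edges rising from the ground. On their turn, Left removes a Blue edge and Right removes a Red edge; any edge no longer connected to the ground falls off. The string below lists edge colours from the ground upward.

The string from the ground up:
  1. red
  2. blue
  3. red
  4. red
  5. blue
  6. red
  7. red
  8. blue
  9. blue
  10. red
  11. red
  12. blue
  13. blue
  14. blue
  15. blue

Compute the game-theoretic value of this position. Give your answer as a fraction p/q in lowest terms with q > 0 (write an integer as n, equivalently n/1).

Recurse on prefixes of the 15-edge string red blue red red blue red red blue blue red red blue blue blue blue:
value(r) = { — | 0 } → -1
value(rb) = { -1 | 0 } → -1/2
value(rbr) = { -1 | -1/2,0 } → -3/4
value(rbrr) = { -1 | -3/4,-1/2,0 } → -7/8
value(rbrrb) = { -1,-7/8 | -3/4,-1/2,0 } → -13/16
value(rbrrbr) = { -1,-7/8 | -13/16,-3/4,-1/2,0 } → -27/32
value(rbrrbrr) = { -1,-7/8 | -27/32,-13/16,-3/4,-1/2,0 } → -55/64
value(rbrrbrrb) = { -1,-7/8,-55/64 | -27/32,-13/16,-3/4,-1/2,0 } → -109/128
value(rbrrbrrbb) = { -1,-7/8,-55/64,-109/128 | -27/32,-13/16,-3/4,-1/2,0 } → -217/256
value(rbrrbrrbbr) = { -1,-7/8,-55/64,-109/128 | -217/256,-27/32,-13/16,-3/4,-1/2,0 } → -435/512
value(rbrrbrrbbrr) = { -1,-7/8,-55/64,-109/128 | -435/512,-217/256,-27/32,-13/16,-3/4,-1/2,0 } → -871/1024
value(rbrrbrrbbrrb) = { -1,-7/8,-55/64,-109/128,-871/1024 | -435/512,-217/256,-27/32,-13/16,-3/4,-1/2,0 } → -1741/2048
value(rbrrbrrbbrrbb) = { -1,-7/8,-55/64,-109/128,-871/1024,-1741/2048 | -435/512,-217/256,-27/32,-13/16,-3/4,-1/2,0 } → -3481/4096
value(rbrrbrrbbrrbbb) = { -1,-7/8,-55/64,-109/128,-871/1024,-1741/2048,-3481/4096 | -435/512,-217/256,-27/32,-13/16,-3/4,-1/2,0 } → -6961/8192
value(rbrrbrrbbrrbbbb) = { -1,-7/8,-55/64,-109/128,-871/1024,-1741/2048,-3481/4096,-6961/8192 | -435/512,-217/256,-27/32,-13/16,-3/4,-1/2,0 } → -13921/16384

-13921/16384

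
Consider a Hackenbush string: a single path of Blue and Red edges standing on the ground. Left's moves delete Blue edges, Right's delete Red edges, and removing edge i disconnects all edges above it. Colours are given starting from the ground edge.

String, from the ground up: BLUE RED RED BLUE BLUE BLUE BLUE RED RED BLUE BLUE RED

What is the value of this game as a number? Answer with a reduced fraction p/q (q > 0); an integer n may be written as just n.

973/2048

B: Left { 0 }, Right { · } -> simplest 1
BR: Left { 0 }, Right { 1 } -> simplest 1/2
BRR: Left { 0 }, Right { 1/2; 1 } -> simplest 1/4
BRRB: Left { 0; 1/4 }, Right { 1/2; 1 } -> simplest 3/8
BRRBB: Left { 0; 1/4; 3/8 }, Right { 1/2; 1 } -> simplest 7/16
BRRBBB: Left { 0; 1/4; 3/8; 7/16 }, Right { 1/2; 1 } -> simplest 15/32
BRRBBBB: Left { 0; 1/4; 3/8; 7/16; 15/32 }, Right { 1/2; 1 } -> simplest 31/64
BRRBBBBR: Left { 0; 1/4; 3/8; 7/16; 15/32 }, Right { 31/64; 1/2; 1 } -> simplest 61/128
BRRBBBBRR: Left { 0; 1/4; 3/8; 7/16; 15/32 }, Right { 61/128; 31/64; 1/2; 1 } -> simplest 121/256
BRRBBBBRRB: Left { 0; 1/4; 3/8; 7/16; 15/32; 121/256 }, Right { 61/128; 31/64; 1/2; 1 } -> simplest 243/512
BRRBBBBRRBB: Left { 0; 1/4; 3/8; 7/16; 15/32; 121/256; 243/512 }, Right { 61/128; 31/64; 1/2; 1 } -> simplest 487/1024
BRRBBBBRRBBR: Left { 0; 1/4; 3/8; 7/16; 15/32; 121/256; 243/512 }, Right { 487/1024; 61/128; 31/64; 1/2; 1 } -> simplest 973/2048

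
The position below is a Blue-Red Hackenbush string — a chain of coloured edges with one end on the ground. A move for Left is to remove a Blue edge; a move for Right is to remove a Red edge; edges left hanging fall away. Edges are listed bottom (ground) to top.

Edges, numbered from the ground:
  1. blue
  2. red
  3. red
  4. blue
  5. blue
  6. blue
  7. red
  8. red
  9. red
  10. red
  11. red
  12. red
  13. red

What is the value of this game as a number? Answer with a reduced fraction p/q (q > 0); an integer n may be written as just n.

1793/4096

1 of 13 · b · max L 0 · min R +∞ = 1
2 of 13 · br · max L 0 · min R 1 = 1/2
3 of 13 · brr · max L 0 · min R 1/2 = 1/4
4 of 13 · brrb · max L 1/4 · min R 1/2 = 3/8
5 of 13 · brrbb · max L 3/8 · min R 1/2 = 7/16
6 of 13 · brrbbb · max L 7/16 · min R 1/2 = 15/32
7 of 13 · brrbbbr · max L 7/16 · min R 15/32 = 29/64
8 of 13 · brrbbbrr · max L 7/16 · min R 29/64 = 57/128
9 of 13 · brrbbbrrr · max L 7/16 · min R 57/128 = 113/256
10 of 13 · brrbbbrrrr · max L 7/16 · min R 113/256 = 225/512
11 of 13 · brrbbbrrrrr · max L 7/16 · min R 225/512 = 449/1024
12 of 13 · brrbbbrrrrrr · max L 7/16 · min R 449/1024 = 897/2048
13 of 13 · brrbbbrrrrrrr · max L 7/16 · min R 897/2048 = 1793/4096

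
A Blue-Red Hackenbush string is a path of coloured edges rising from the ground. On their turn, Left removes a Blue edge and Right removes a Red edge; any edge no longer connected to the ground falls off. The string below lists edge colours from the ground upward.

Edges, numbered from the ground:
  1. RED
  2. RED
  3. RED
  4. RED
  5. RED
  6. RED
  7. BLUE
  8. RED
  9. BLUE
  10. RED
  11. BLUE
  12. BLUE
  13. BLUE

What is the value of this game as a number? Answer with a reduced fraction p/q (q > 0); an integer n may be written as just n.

-721/128

G(R) = { — | 0 } ⇒ -1
G(RR) = { — | -1, 0 } ⇒ -2
G(RRR) = { — | -2, -1, 0 } ⇒ -3
G(RRRR) = { — | -3, -2, -1, 0 } ⇒ -4
G(RRRRR) = { — | -4, -3, -2, -1, 0 } ⇒ -5
G(RRRRRR) = { — | -5, -4, -3, -2, -1, 0 } ⇒ -6
G(RRRRRRB) = { -6 | -5, -4, -3, -2, -1, 0 } ⇒ -11/2
G(RRRRRRBR) = { -6 | -11/2, -5, -4, -3, -2, -1, 0 } ⇒ -23/4
G(RRRRRRBRB) = { -6, -23/4 | -11/2, -5, -4, -3, -2, -1, 0 } ⇒ -45/8
G(RRRRRRBRBR) = { -6, -23/4 | -45/8, -11/2, -5, -4, -3, -2, -1, 0 } ⇒ -91/16
G(RRRRRRBRBRB) = { -6, -23/4, -91/16 | -45/8, -11/2, -5, -4, -3, -2, -1, 0 } ⇒ -181/32
G(RRRRRRBRBRBB) = { -6, -23/4, -91/16, -181/32 | -45/8, -11/2, -5, -4, -3, -2, -1, 0 } ⇒ -361/64
G(RRRRRRBRBRBBB) = { -6, -23/4, -91/16, -181/32, -361/64 | -45/8, -11/2, -5, -4, -3, -2, -1, 0 } ⇒ -721/128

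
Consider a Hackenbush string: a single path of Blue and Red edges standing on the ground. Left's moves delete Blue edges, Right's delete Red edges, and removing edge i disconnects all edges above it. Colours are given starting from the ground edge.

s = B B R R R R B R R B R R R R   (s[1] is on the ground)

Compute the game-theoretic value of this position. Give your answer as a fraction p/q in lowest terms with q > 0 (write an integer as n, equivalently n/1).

4385/4096

Recurse on prefixes of the 14-edge string B B R R R R B R R B R R R R:
1 of 14 · B · max L 0 · min R +∞ ⇒ 1
2 of 14 · BB · max L 1 · min R +∞ ⇒ 2
3 of 14 · BBR · max L 1 · min R 2 ⇒ 3/2
4 of 14 · BBRR · max L 1 · min R 3/2 ⇒ 5/4
5 of 14 · BBRRR · max L 1 · min R 5/4 ⇒ 9/8
6 of 14 · BBRRRR · max L 1 · min R 9/8 ⇒ 17/16
7 of 14 · BBRRRRB · max L 17/16 · min R 9/8 ⇒ 35/32
8 of 14 · BBRRRRBR · max L 17/16 · min R 35/32 ⇒ 69/64
9 of 14 · BBRRRRBRR · max L 17/16 · min R 69/64 ⇒ 137/128
10 of 14 · BBRRRRBRRB · max L 137/128 · min R 69/64 ⇒ 275/256
11 of 14 · BBRRRRBRRBR · max L 137/128 · min R 275/256 ⇒ 549/512
12 of 14 · BBRRRRBRRBRR · max L 137/128 · min R 549/512 ⇒ 1097/1024
13 of 14 · BBRRRRBRRBRRR · max L 137/128 · min R 1097/1024 ⇒ 2193/2048
14 of 14 · BBRRRRBRRBRRRR · max L 137/128 · min R 2193/2048 ⇒ 4385/4096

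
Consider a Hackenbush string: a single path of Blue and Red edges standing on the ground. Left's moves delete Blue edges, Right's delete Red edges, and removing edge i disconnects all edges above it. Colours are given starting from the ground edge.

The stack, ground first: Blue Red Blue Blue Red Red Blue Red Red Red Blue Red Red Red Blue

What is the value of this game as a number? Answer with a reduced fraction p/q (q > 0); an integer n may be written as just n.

12835/16384

B: Left { 0 }, Right { (no moves) } so simplest 1
BR: Left { 0 }, Right { 1 } so simplest 1/2
BRB: Left { 0 1/2 }, Right { 1 } so simplest 3/4
BRBB: Left { 0 1/2 3/4 }, Right { 1 } so simplest 7/8
BRBBR: Left { 0 1/2 3/4 }, Right { 7/8 1 } so simplest 13/16
BRBBRR: Left { 0 1/2 3/4 }, Right { 13/16 7/8 1 } so simplest 25/32
BRBBRRB: Left { 0 1/2 3/4 25/32 }, Right { 13/16 7/8 1 } so simplest 51/64
BRBBRRBR: Left { 0 1/2 3/4 25/32 }, Right { 51/64 13/16 7/8 1 } so simplest 101/128
BRBBRRBRR: Left { 0 1/2 3/4 25/32 }, Right { 101/128 51/64 13/16 7/8 1 } so simplest 201/256
BRBBRRBRRR: Left { 0 1/2 3/4 25/32 }, Right { 201/256 101/128 51/64 13/16 7/8 1 } so simplest 401/512
BRBBRRBRRRB: Left { 0 1/2 3/4 25/32 401/512 }, Right { 201/256 101/128 51/64 13/16 7/8 1 } so simplest 803/1024
BRBBRRBRRRBR: Left { 0 1/2 3/4 25/32 401/512 }, Right { 803/1024 201/256 101/128 51/64 13/16 7/8 1 } so simplest 1605/2048
BRBBRRBRRRBRR: Left { 0 1/2 3/4 25/32 401/512 }, Right { 1605/2048 803/1024 201/256 101/128 51/64 13/16 7/8 1 } so simplest 3209/4096
BRBBRRBRRRBRRR: Left { 0 1/2 3/4 25/32 401/512 }, Right { 3209/4096 1605/2048 803/1024 201/256 101/128 51/64 13/16 7/8 1 } so simplest 6417/8192
BRBBRRBRRRBRRRB: Left { 0 1/2 3/4 25/32 401/512 6417/8192 }, Right { 3209/4096 1605/2048 803/1024 201/256 101/128 51/64 13/16 7/8 1 } so simplest 12835/16384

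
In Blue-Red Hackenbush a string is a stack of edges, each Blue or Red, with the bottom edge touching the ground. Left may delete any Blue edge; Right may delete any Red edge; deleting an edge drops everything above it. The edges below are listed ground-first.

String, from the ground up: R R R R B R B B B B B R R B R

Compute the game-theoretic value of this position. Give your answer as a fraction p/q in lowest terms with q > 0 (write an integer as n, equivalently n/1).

edge 1 of 15 (R): { — | 0 } ⇒ -1
edge 2 of 15 (R): { — | -1 0 } ⇒ -2
edge 3 of 15 (R): { — | -2 -1 0 } ⇒ -3
edge 4 of 15 (R): { — | -3 -2 -1 0 } ⇒ -4
edge 5 of 15 (B): { -4 | -3 -2 -1 0 } ⇒ -7/2
edge 6 of 15 (R): { -4 | -7/2 -3 -2 -1 0 } ⇒ -15/4
edge 7 of 15 (B): { -4 -15/4 | -7/2 -3 -2 -1 0 } ⇒ -29/8
edge 8 of 15 (B): { -4 -15/4 -29/8 | -7/2 -3 -2 -1 0 } ⇒ -57/16
edge 9 of 15 (B): { -4 -15/4 -29/8 -57/16 | -7/2 -3 -2 -1 0 } ⇒ -113/32
edge 10 of 15 (B): { -4 -15/4 -29/8 -57/16 -113/32 | -7/2 -3 -2 -1 0 } ⇒ -225/64
edge 11 of 15 (B): { -4 -15/4 -29/8 -57/16 -113/32 -225/64 | -7/2 -3 -2 -1 0 } ⇒ -449/128
edge 12 of 15 (R): { -4 -15/4 -29/8 -57/16 -113/32 -225/64 | -449/128 -7/2 -3 -2 -1 0 } ⇒ -899/256
edge 13 of 15 (R): { -4 -15/4 -29/8 -57/16 -113/32 -225/64 | -899/256 -449/128 -7/2 -3 -2 -1 0 } ⇒ -1799/512
edge 14 of 15 (B): { -4 -15/4 -29/8 -57/16 -113/32 -225/64 -1799/512 | -899/256 -449/128 -7/2 -3 -2 -1 0 } ⇒ -3597/1024
edge 15 of 15 (R): { -4 -15/4 -29/8 -57/16 -113/32 -225/64 -1799/512 | -3597/1024 -899/256 -449/128 -7/2 -3 -2 -1 0 } ⇒ -7195/2048

-7195/2048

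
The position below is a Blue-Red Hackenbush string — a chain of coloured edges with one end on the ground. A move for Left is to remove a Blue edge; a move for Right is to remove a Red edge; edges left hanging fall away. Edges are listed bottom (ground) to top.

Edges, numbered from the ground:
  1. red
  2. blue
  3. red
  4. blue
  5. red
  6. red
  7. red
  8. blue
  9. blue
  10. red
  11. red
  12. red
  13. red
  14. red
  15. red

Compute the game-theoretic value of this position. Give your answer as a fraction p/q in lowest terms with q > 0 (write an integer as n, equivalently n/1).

Build g(s[:k]) for k = 1..15, string s = red blue red blue red red red blue blue red red red red red red.
g_1 [r]  L=[none]  R=[0]  → -1
g_2 [rb]  L=[-1]  R=[0]  → -1/2
g_3 [rbr]  L=[-1]  R=[-1/2, 0]  → -3/4
g_4 [rbrb]  L=[-1, -3/4]  R=[-1/2, 0]  → -5/8
g_5 [rbrbr]  L=[-1, -3/4]  R=[-5/8, -1/2, 0]  → -11/16
g_6 [rbrbrr]  L=[-1, -3/4]  R=[-11/16, -5/8, -1/2, 0]  → -23/32
g_7 [rbrbrrr]  L=[-1, -3/4]  R=[-23/32, -11/16, -5/8, -1/2, 0]  → -47/64
g_8 [rbrbrrrb]  L=[-1, -3/4, -47/64]  R=[-23/32, -11/16, -5/8, -1/2, 0]  → -93/128
g_9 [rbrbrrrbb]  L=[-1, -3/4, -47/64, -93/128]  R=[-23/32, -11/16, -5/8, -1/2, 0]  → -185/256
g_10 [rbrbrrrbbr]  L=[-1, -3/4, -47/64, -93/128]  R=[-185/256, -23/32, -11/16, -5/8, -1/2, 0]  → -371/512
g_11 [rbrbrrrbbrr]  L=[-1, -3/4, -47/64, -93/128]  R=[-371/512, -185/256, -23/32, -11/16, -5/8, -1/2, 0]  → -743/1024
g_12 [rbrbrrrbbrrr]  L=[-1, -3/4, -47/64, -93/128]  R=[-743/1024, -371/512, -185/256, -23/32, -11/16, -5/8, -1/2, 0]  → -1487/2048
g_13 [rbrbrrrbbrrrr]  L=[-1, -3/4, -47/64, -93/128]  R=[-1487/2048, -743/1024, -371/512, -185/256, -23/32, -11/16, -5/8, -1/2, 0]  → -2975/4096
g_14 [rbrbrrrbbrrrrr]  L=[-1, -3/4, -47/64, -93/128]  R=[-2975/4096, -1487/2048, -743/1024, -371/512, -185/256, -23/32, -11/16, -5/8, -1/2, 0]  → -5951/8192
g_15 [rbrbrrrbbrrrrrr]  L=[-1, -3/4, -47/64, -93/128]  R=[-5951/8192, -2975/4096, -1487/2048, -743/1024, -371/512, -185/256, -23/32, -11/16, -5/8, -1/2, 0]  → -11903/16384

-11903/16384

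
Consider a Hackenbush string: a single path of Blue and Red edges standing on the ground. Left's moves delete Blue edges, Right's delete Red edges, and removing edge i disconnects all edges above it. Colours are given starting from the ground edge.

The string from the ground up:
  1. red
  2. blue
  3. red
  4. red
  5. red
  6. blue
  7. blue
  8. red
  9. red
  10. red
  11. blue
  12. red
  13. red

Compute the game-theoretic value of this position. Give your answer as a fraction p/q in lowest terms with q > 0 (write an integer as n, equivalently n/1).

-3703/4096

edge 1 of 13 (red): { · | 0 } ⇒ -1
edge 2 of 13 (blue): { -1 | 0 } ⇒ -1/2
edge 3 of 13 (red): { -1 | -1/2,0 } ⇒ -3/4
edge 4 of 13 (red): { -1 | -3/4,-1/2,0 } ⇒ -7/8
edge 5 of 13 (red): { -1 | -7/8,-3/4,-1/2,0 } ⇒ -15/16
edge 6 of 13 (blue): { -1,-15/16 | -7/8,-3/4,-1/2,0 } ⇒ -29/32
edge 7 of 13 (blue): { -1,-15/16,-29/32 | -7/8,-3/4,-1/2,0 } ⇒ -57/64
edge 8 of 13 (red): { -1,-15/16,-29/32 | -57/64,-7/8,-3/4,-1/2,0 } ⇒ -115/128
edge 9 of 13 (red): { -1,-15/16,-29/32 | -115/128,-57/64,-7/8,-3/4,-1/2,0 } ⇒ -231/256
edge 10 of 13 (red): { -1,-15/16,-29/32 | -231/256,-115/128,-57/64,-7/8,-3/4,-1/2,0 } ⇒ -463/512
edge 11 of 13 (blue): { -1,-15/16,-29/32,-463/512 | -231/256,-115/128,-57/64,-7/8,-3/4,-1/2,0 } ⇒ -925/1024
edge 12 of 13 (red): { -1,-15/16,-29/32,-463/512 | -925/1024,-231/256,-115/128,-57/64,-7/8,-3/4,-1/2,0 } ⇒ -1851/2048
edge 13 of 13 (red): { -1,-15/16,-29/32,-463/512 | -1851/2048,-925/1024,-231/256,-115/128,-57/64,-7/8,-3/4,-1/2,0 } ⇒ -3703/4096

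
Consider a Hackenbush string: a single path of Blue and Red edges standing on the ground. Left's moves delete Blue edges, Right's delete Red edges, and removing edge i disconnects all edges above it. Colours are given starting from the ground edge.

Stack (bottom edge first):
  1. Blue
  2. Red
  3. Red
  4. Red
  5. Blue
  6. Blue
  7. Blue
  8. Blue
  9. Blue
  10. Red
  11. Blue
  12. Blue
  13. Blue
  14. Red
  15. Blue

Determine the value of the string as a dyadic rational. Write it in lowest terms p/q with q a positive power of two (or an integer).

4027/16384

Prefix values for Blue Red Red Red Blue Blue Blue Blue Blue Red Blue Blue Blue Red Blue via {L|R} + simplicity:
1 of 15 · B · max L 0 · min R +∞ gives 1
2 of 15 · BR · max L 0 · min R 1 gives 1/2
3 of 15 · BRR · max L 0 · min R 1/2 gives 1/4
4 of 15 · BRRR · max L 0 · min R 1/4 gives 1/8
5 of 15 · BRRRB · max L 1/8 · min R 1/4 gives 3/16
6 of 15 · BRRRBB · max L 3/16 · min R 1/4 gives 7/32
7 of 15 · BRRRBBB · max L 7/32 · min R 1/4 gives 15/64
8 of 15 · BRRRBBBB · max L 15/64 · min R 1/4 gives 31/128
9 of 15 · BRRRBBBBB · max L 31/128 · min R 1/4 gives 63/256
10 of 15 · BRRRBBBBBR · max L 31/128 · min R 63/256 gives 125/512
11 of 15 · BRRRBBBBBRB · max L 125/512 · min R 63/256 gives 251/1024
12 of 15 · BRRRBBBBBRBB · max L 251/1024 · min R 63/256 gives 503/2048
13 of 15 · BRRRBBBBBRBBB · max L 503/2048 · min R 63/256 gives 1007/4096
14 of 15 · BRRRBBBBBRBBBR · max L 503/2048 · min R 1007/4096 gives 2013/8192
15 of 15 · BRRRBBBBBRBBBRB · max L 2013/8192 · min R 1007/4096 gives 4027/16384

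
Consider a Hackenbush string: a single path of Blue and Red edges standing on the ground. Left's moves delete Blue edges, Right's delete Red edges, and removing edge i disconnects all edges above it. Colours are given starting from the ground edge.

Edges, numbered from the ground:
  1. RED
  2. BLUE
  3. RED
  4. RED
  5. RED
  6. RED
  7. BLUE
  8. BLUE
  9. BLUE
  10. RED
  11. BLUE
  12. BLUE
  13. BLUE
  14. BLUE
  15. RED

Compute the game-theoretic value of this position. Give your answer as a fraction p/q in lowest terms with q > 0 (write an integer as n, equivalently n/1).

Build v(s[:k]) for k = 1..15, string s = RED BLUE RED RED RED RED BLUE BLUE BLUE RED BLUE BLUE BLUE BLUE RED.
step 1: add RED to get R; options L={ ∅ } R={ 0 } ⇒ -1
step 2: add BLUE to get RB; options L={ -1 } R={ 0 } ⇒ -1/2
step 3: add RED to get RBR; options L={ -1 } R={ -1/2,0 } ⇒ -3/4
step 4: add RED to get RBRR; options L={ -1 } R={ -3/4,-1/2,0 } ⇒ -7/8
step 5: add RED to get RBRRR; options L={ -1 } R={ -7/8,-3/4,-1/2,0 } ⇒ -15/16
step 6: add RED to get RBRRRR; options L={ -1 } R={ -15/16,-7/8,-3/4,-1/2,0 } ⇒ -31/32
step 7: add BLUE to get RBRRRRB; options L={ -1,-31/32 } R={ -15/16,-7/8,-3/4,-1/2,0 } ⇒ -61/64
step 8: add BLUE to get RBRRRRBB; options L={ -1,-31/32,-61/64 } R={ -15/16,-7/8,-3/4,-1/2,0 } ⇒ -121/128
step 9: add BLUE to get RBRRRRBBB; options L={ -1,-31/32,-61/64,-121/128 } R={ -15/16,-7/8,-3/4,-1/2,0 } ⇒ -241/256
step 10: add RED to get RBRRRRBBBR; options L={ -1,-31/32,-61/64,-121/128 } R={ -241/256,-15/16,-7/8,-3/4,-1/2,0 } ⇒ -483/512
step 11: add BLUE to get RBRRRRBBBRB; options L={ -1,-31/32,-61/64,-121/128,-483/512 } R={ -241/256,-15/16,-7/8,-3/4,-1/2,0 } ⇒ -965/1024
step 12: add BLUE to get RBRRRRBBBRBB; options L={ -1,-31/32,-61/64,-121/128,-483/512,-965/1024 } R={ -241/256,-15/16,-7/8,-3/4,-1/2,0 } ⇒ -1929/2048
step 13: add BLUE to get RBRRRRBBBRBBB; options L={ -1,-31/32,-61/64,-121/128,-483/512,-965/1024,-1929/2048 } R={ -241/256,-15/16,-7/8,-3/4,-1/2,0 } ⇒ -3857/4096
step 14: add BLUE to get RBRRRRBBBRBBBB; options L={ -1,-31/32,-61/64,-121/128,-483/512,-965/1024,-1929/2048,-3857/4096 } R={ -241/256,-15/16,-7/8,-3/4,-1/2,0 } ⇒ -7713/8192
step 15: add RED to get RBRRRRBBBRBBBBR; options L={ -1,-31/32,-61/64,-121/128,-483/512,-965/1024,-1929/2048,-3857/4096 } R={ -7713/8192,-241/256,-15/16,-7/8,-3/4,-1/2,0 } ⇒ -15427/16384

-15427/16384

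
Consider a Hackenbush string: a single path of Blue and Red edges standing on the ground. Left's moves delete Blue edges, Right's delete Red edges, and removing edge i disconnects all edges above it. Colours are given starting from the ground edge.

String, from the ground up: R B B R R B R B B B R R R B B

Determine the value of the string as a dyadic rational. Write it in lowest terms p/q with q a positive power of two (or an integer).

Recurse on prefixes of the 15-edge string R B B R R B R B B B R R R B B:
step 1: add R to get R; options L={ ∅ } R={ 0 } — -1
step 2: add B to get RB; options L={ -1 } R={ 0 } — -1/2
step 3: add B to get RBB; options L={ -1, -1/2 } R={ 0 } — -1/4
step 4: add R to get RBBR; options L={ -1, -1/2 } R={ -1/4, 0 } — -3/8
step 5: add R to get RBBRR; options L={ -1, -1/2 } R={ -3/8, -1/4, 0 } — -7/16
step 6: add B to get RBBRRB; options L={ -1, -1/2, -7/16 } R={ -3/8, -1/4, 0 } — -13/32
step 7: add R to get RBBRRBR; options L={ -1, -1/2, -7/16 } R={ -13/32, -3/8, -1/4, 0 } — -27/64
step 8: add B to get RBBRRBRB; options L={ -1, -1/2, -7/16, -27/64 } R={ -13/32, -3/8, -1/4, 0 } — -53/128
step 9: add B to get RBBRRBRBB; options L={ -1, -1/2, -7/16, -27/64, -53/128 } R={ -13/32, -3/8, -1/4, 0 } — -105/256
step 10: add B to get RBBRRBRBBB; options L={ -1, -1/2, -7/16, -27/64, -53/128, -105/256 } R={ -13/32, -3/8, -1/4, 0 } — -209/512
step 11: add R to get RBBRRBRBBBR; options L={ -1, -1/2, -7/16, -27/64, -53/128, -105/256 } R={ -209/512, -13/32, -3/8, -1/4, 0 } — -419/1024
step 12: add R to get RBBRRBRBBBRR; options L={ -1, -1/2, -7/16, -27/64, -53/128, -105/256 } R={ -419/1024, -209/512, -13/32, -3/8, -1/4, 0 } — -839/2048
step 13: add R to get RBBRRBRBBBRRR; options L={ -1, -1/2, -7/16, -27/64, -53/128, -105/256 } R={ -839/2048, -419/1024, -209/512, -13/32, -3/8, -1/4, 0 } — -1679/4096
step 14: add B to get RBBRRBRBBBRRRB; options L={ -1, -1/2, -7/16, -27/64, -53/128, -105/256, -1679/4096 } R={ -839/2048, -419/1024, -209/512, -13/32, -3/8, -1/4, 0 } — -3357/8192
step 15: add B to get RBBRRBRBBBRRRBB; options L={ -1, -1/2, -7/16, -27/64, -53/128, -105/256, -1679/4096, -3357/8192 } R={ -839/2048, -419/1024, -209/512, -13/32, -3/8, -1/4, 0 } — -6713/16384

-6713/16384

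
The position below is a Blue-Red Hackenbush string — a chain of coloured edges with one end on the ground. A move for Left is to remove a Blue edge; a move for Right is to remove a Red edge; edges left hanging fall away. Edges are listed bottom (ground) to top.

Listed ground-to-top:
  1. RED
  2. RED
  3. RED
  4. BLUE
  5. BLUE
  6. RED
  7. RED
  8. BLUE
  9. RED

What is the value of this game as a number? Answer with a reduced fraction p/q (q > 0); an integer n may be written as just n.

-155/64

value_1 [R]  L=[·]  R=[0]  => -1
value_2 [RR]  L=[·]  R=[-1; 0]  => -2
value_3 [RRR]  L=[·]  R=[-2; -1; 0]  => -3
value_4 [RRRB]  L=[-3]  R=[-2; -1; 0]  => -5/2
value_5 [RRRBB]  L=[-3; -5/2]  R=[-2; -1; 0]  => -9/4
value_6 [RRRBBR]  L=[-3; -5/2]  R=[-9/4; -2; -1; 0]  => -19/8
value_7 [RRRBBRR]  L=[-3; -5/2]  R=[-19/8; -9/4; -2; -1; 0]  => -39/16
value_8 [RRRBBRRB]  L=[-3; -5/2; -39/16]  R=[-19/8; -9/4; -2; -1; 0]  => -77/32
value_9 [RRRBBRRBR]  L=[-3; -5/2; -39/16]  R=[-77/32; -19/8; -9/4; -2; -1; 0]  => -155/64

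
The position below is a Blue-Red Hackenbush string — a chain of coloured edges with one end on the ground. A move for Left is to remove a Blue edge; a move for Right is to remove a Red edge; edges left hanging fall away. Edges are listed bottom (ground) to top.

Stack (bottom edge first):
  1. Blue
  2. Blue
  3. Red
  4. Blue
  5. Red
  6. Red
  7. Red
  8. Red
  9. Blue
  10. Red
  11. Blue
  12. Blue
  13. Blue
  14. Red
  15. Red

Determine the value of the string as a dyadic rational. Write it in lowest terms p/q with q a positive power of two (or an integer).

12473/8192

Recurse on prefixes of the 15-edge string Blue Blue Red Blue Red Red Red Red Blue Red Blue Blue Blue Red Red:
v(B) = { 0 | (no moves) } -> 1
v(BB) = { 0, 1 | (no moves) } -> 2
v(BBR) = { 0, 1 | 2 } -> 3/2
v(BBRB) = { 0, 1, 3/2 | 2 } -> 7/4
v(BBRBR) = { 0, 1, 3/2 | 7/4, 2 } -> 13/8
v(BBRBRR) = { 0, 1, 3/2 | 13/8, 7/4, 2 } -> 25/16
v(BBRBRRR) = { 0, 1, 3/2 | 25/16, 13/8, 7/4, 2 } -> 49/32
v(BBRBRRRR) = { 0, 1, 3/2 | 49/32, 25/16, 13/8, 7/4, 2 } -> 97/64
v(BBRBRRRRB) = { 0, 1, 3/2, 97/64 | 49/32, 25/16, 13/8, 7/4, 2 } -> 195/128
v(BBRBRRRRBR) = { 0, 1, 3/2, 97/64 | 195/128, 49/32, 25/16, 13/8, 7/4, 2 } -> 389/256
v(BBRBRRRRBRB) = { 0, 1, 3/2, 97/64, 389/256 | 195/128, 49/32, 25/16, 13/8, 7/4, 2 } -> 779/512
v(BBRBRRRRBRBB) = { 0, 1, 3/2, 97/64, 389/256, 779/512 | 195/128, 49/32, 25/16, 13/8, 7/4, 2 } -> 1559/1024
v(BBRBRRRRBRBBB) = { 0, 1, 3/2, 97/64, 389/256, 779/512, 1559/1024 | 195/128, 49/32, 25/16, 13/8, 7/4, 2 } -> 3119/2048
v(BBRBRRRRBRBBBR) = { 0, 1, 3/2, 97/64, 389/256, 779/512, 1559/1024 | 3119/2048, 195/128, 49/32, 25/16, 13/8, 7/4, 2 } -> 6237/4096
v(BBRBRRRRBRBBBRR) = { 0, 1, 3/2, 97/64, 389/256, 779/512, 1559/1024 | 6237/4096, 3119/2048, 195/128, 49/32, 25/16, 13/8, 7/4, 2 } -> 12473/8192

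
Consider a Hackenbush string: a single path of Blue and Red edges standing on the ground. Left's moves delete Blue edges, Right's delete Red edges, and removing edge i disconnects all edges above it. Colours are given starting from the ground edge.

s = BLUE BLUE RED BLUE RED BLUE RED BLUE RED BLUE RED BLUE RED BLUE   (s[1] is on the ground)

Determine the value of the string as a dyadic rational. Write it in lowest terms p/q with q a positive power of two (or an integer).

6827/4096

Recurse on prefixes of the 14-edge string BLUE BLUE RED BLUE RED BLUE RED BLUE RED BLUE RED BLUE RED BLUE:
G(B) = { 0 |  } → 1
G(BB) = { 0 1 |  } → 2
G(BBR) = { 0 1 | 2 } → 3/2
G(BBRB) = { 0 1 3/2 | 2 } → 7/4
G(BBRBR) = { 0 1 3/2 | 7/4 2 } → 13/8
G(BBRBRB) = { 0 1 3/2 13/8 | 7/4 2 } → 27/16
G(BBRBRBR) = { 0 1 3/2 13/8 | 27/16 7/4 2 } → 53/32
G(BBRBRBRB) = { 0 1 3/2 13/8 53/32 | 27/16 7/4 2 } → 107/64
G(BBRBRBRBR) = { 0 1 3/2 13/8 53/32 | 107/64 27/16 7/4 2 } → 213/128
G(BBRBRBRBRB) = { 0 1 3/2 13/8 53/32 213/128 | 107/64 27/16 7/4 2 } → 427/256
G(BBRBRBRBRBR) = { 0 1 3/2 13/8 53/32 213/128 | 427/256 107/64 27/16 7/4 2 } → 853/512
G(BBRBRBRBRBRB) = { 0 1 3/2 13/8 53/32 213/128 853/512 | 427/256 107/64 27/16 7/4 2 } → 1707/1024
G(BBRBRBRBRBRBR) = { 0 1 3/2 13/8 53/32 213/128 853/512 | 1707/1024 427/256 107/64 27/16 7/4 2 } → 3413/2048
G(BBRBRBRBRBRBRB) = { 0 1 3/2 13/8 53/32 213/128 853/512 3413/2048 | 1707/1024 427/256 107/64 27/16 7/4 2 } → 6827/4096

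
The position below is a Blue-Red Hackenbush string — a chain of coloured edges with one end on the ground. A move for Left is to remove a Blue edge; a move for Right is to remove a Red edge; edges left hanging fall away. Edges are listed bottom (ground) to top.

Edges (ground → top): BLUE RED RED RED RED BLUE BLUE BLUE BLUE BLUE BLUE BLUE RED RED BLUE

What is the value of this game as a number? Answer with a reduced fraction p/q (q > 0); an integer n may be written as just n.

2035/16384

v_1 [B]  L=[0]  R=[none]  => 1
v_2 [BR]  L=[0]  R=[1]  => 1/2
v_3 [BRR]  L=[0]  R=[1/2; 1]  => 1/4
v_4 [BRRR]  L=[0]  R=[1/4; 1/2; 1]  => 1/8
v_5 [BRRRR]  L=[0]  R=[1/8; 1/4; 1/2; 1]  => 1/16
v_6 [BRRRRB]  L=[0; 1/16]  R=[1/8; 1/4; 1/2; 1]  => 3/32
v_7 [BRRRRBB]  L=[0; 1/16; 3/32]  R=[1/8; 1/4; 1/2; 1]  => 7/64
v_8 [BRRRRBBB]  L=[0; 1/16; 3/32; 7/64]  R=[1/8; 1/4; 1/2; 1]  => 15/128
v_9 [BRRRRBBBB]  L=[0; 1/16; 3/32; 7/64; 15/128]  R=[1/8; 1/4; 1/2; 1]  => 31/256
v_10 [BRRRRBBBBB]  L=[0; 1/16; 3/32; 7/64; 15/128; 31/256]  R=[1/8; 1/4; 1/2; 1]  => 63/512
v_11 [BRRRRBBBBBB]  L=[0; 1/16; 3/32; 7/64; 15/128; 31/256; 63/512]  R=[1/8; 1/4; 1/2; 1]  => 127/1024
v_12 [BRRRRBBBBBBB]  L=[0; 1/16; 3/32; 7/64; 15/128; 31/256; 63/512; 127/1024]  R=[1/8; 1/4; 1/2; 1]  => 255/2048
v_13 [BRRRRBBBBBBBR]  L=[0; 1/16; 3/32; 7/64; 15/128; 31/256; 63/512; 127/1024]  R=[255/2048; 1/8; 1/4; 1/2; 1]  => 509/4096
v_14 [BRRRRBBBBBBBRR]  L=[0; 1/16; 3/32; 7/64; 15/128; 31/256; 63/512; 127/1024]  R=[509/4096; 255/2048; 1/8; 1/4; 1/2; 1]  => 1017/8192
v_15 [BRRRRBBBBBBBRRB]  L=[0; 1/16; 3/32; 7/64; 15/128; 31/256; 63/512; 127/1024; 1017/8192]  R=[509/4096; 255/2048; 1/8; 1/4; 1/2; 1]  => 2035/16384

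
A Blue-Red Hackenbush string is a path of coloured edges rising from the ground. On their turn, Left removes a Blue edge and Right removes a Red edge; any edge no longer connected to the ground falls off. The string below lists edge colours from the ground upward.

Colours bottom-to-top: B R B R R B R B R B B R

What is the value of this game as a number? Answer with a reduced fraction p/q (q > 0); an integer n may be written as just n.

1197/2048

Build value(s[:k]) for k = 1..12, string s = B R B R R B R B R B B R.
B: Left { 0 }, Right {  } → simplest 1
BR: Left { 0 }, Right { 1 } → simplest 1/2
BRB: Left { 0,1/2 }, Right { 1 } → simplest 3/4
BRBR: Left { 0,1/2 }, Right { 3/4,1 } → simplest 5/8
BRBRR: Left { 0,1/2 }, Right { 5/8,3/4,1 } → simplest 9/16
BRBRRB: Left { 0,1/2,9/16 }, Right { 5/8,3/4,1 } → simplest 19/32
BRBRRBR: Left { 0,1/2,9/16 }, Right { 19/32,5/8,3/4,1 } → simplest 37/64
BRBRRBRB: Left { 0,1/2,9/16,37/64 }, Right { 19/32,5/8,3/4,1 } → simplest 75/128
BRBRRBRBR: Left { 0,1/2,9/16,37/64 }, Right { 75/128,19/32,5/8,3/4,1 } → simplest 149/256
BRBRRBRBRB: Left { 0,1/2,9/16,37/64,149/256 }, Right { 75/128,19/32,5/8,3/4,1 } → simplest 299/512
BRBRRBRBRBB: Left { 0,1/2,9/16,37/64,149/256,299/512 }, Right { 75/128,19/32,5/8,3/4,1 } → simplest 599/1024
BRBRRBRBRBBR: Left { 0,1/2,9/16,37/64,149/256,299/512 }, Right { 599/1024,75/128,19/32,5/8,3/4,1 } → simplest 1197/2048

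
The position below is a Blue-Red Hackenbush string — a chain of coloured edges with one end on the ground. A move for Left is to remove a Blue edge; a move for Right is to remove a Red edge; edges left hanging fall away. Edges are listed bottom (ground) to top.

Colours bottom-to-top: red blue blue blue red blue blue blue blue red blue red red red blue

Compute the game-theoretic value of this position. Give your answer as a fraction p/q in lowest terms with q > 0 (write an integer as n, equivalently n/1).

1 of 15 · r · max L −∞ · min R 0 gives -1
2 of 15 · rb · max L -1 · min R 0 gives -1/2
3 of 15 · rbb · max L -1/2 · min R 0 gives -1/4
4 of 15 · rbbb · max L -1/4 · min R 0 gives -1/8
5 of 15 · rbbbr · max L -1/4 · min R -1/8 gives -3/16
6 of 15 · rbbbrb · max L -3/16 · min R -1/8 gives -5/32
7 of 15 · rbbbrbb · max L -5/32 · min R -1/8 gives -9/64
8 of 15 · rbbbrbbb · max L -9/64 · min R -1/8 gives -17/128
9 of 15 · rbbbrbbbb · max L -17/128 · min R -1/8 gives -33/256
10 of 15 · rbbbrbbbbr · max L -17/128 · min R -33/256 gives -67/512
11 of 15 · rbbbrbbbbrb · max L -67/512 · min R -33/256 gives -133/1024
12 of 15 · rbbbrbbbbrbr · max L -67/512 · min R -133/1024 gives -267/2048
13 of 15 · rbbbrbbbbrbrr · max L -67/512 · min R -267/2048 gives -535/4096
14 of 15 · rbbbrbbbbrbrrr · max L -67/512 · min R -535/4096 gives -1071/8192
15 of 15 · rbbbrbbbbrbrrrb · max L -1071/8192 · min R -535/4096 gives -2141/16384

-2141/16384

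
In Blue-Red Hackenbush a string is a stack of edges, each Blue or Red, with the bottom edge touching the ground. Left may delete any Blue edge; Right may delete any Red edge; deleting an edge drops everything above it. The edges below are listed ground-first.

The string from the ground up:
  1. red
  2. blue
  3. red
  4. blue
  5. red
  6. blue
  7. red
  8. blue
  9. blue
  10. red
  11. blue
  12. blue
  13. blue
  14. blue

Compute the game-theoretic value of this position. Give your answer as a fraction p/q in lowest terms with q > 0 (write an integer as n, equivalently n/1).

Prefix values for red blue red blue red blue red blue blue red blue blue blue blue via {L|R} + simplicity:
r: Left { · }, Right { 0 } => simplest -1
rb: Left { -1 }, Right { 0 } => simplest -1/2
rbr: Left { -1 }, Right { -1/2 0 } => simplest -3/4
rbrb: Left { -1 -3/4 }, Right { -1/2 0 } => simplest -5/8
rbrbr: Left { -1 -3/4 }, Right { -5/8 -1/2 0 } => simplest -11/16
rbrbrb: Left { -1 -3/4 -11/16 }, Right { -5/8 -1/2 0 } => simplest -21/32
rbrbrbr: Left { -1 -3/4 -11/16 }, Right { -21/32 -5/8 -1/2 0 } => simplest -43/64
rbrbrbrb: Left { -1 -3/4 -11/16 -43/64 }, Right { -21/32 -5/8 -1/2 0 } => simplest -85/128
rbrbrbrbb: Left { -1 -3/4 -11/16 -43/64 -85/128 }, Right { -21/32 -5/8 -1/2 0 } => simplest -169/256
rbrbrbrbbr: Left { -1 -3/4 -11/16 -43/64 -85/128 }, Right { -169/256 -21/32 -5/8 -1/2 0 } => simplest -339/512
rbrbrbrbbrb: Left { -1 -3/4 -11/16 -43/64 -85/128 -339/512 }, Right { -169/256 -21/32 -5/8 -1/2 0 } => simplest -677/1024
rbrbrbrbbrbb: Left { -1 -3/4 -11/16 -43/64 -85/128 -339/512 -677/1024 }, Right { -169/256 -21/32 -5/8 -1/2 0 } => simplest -1353/2048
rbrbrbrbbrbbb: Left { -1 -3/4 -11/16 -43/64 -85/128 -339/512 -677/1024 -1353/2048 }, Right { -169/256 -21/32 -5/8 -1/2 0 } => simplest -2705/4096
rbrbrbrbbrbbbb: Left { -1 -3/4 -11/16 -43/64 -85/128 -339/512 -677/1024 -1353/2048 -2705/4096 }, Right { -169/256 -21/32 -5/8 -1/2 0 } => simplest -5409/8192

-5409/8192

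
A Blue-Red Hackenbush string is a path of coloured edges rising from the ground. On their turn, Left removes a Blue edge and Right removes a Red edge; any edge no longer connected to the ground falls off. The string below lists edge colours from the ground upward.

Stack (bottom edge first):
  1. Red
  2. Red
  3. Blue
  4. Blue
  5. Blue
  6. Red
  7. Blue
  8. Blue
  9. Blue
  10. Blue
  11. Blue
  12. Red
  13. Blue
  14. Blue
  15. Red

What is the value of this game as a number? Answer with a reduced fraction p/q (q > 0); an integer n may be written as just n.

-9235/8192

G_1 [R]  L=[—]  R=[0]  → -1
G_2 [RR]  L=[—]  R=[-1, 0]  → -2
G_3 [RRB]  L=[-2]  R=[-1, 0]  → -3/2
G_4 [RRBB]  L=[-2, -3/2]  R=[-1, 0]  → -5/4
G_5 [RRBBB]  L=[-2, -3/2, -5/4]  R=[-1, 0]  → -9/8
G_6 [RRBBBR]  L=[-2, -3/2, -5/4]  R=[-9/8, -1, 0]  → -19/16
G_7 [RRBBBRB]  L=[-2, -3/2, -5/4, -19/16]  R=[-9/8, -1, 0]  → -37/32
G_8 [RRBBBRBB]  L=[-2, -3/2, -5/4, -19/16, -37/32]  R=[-9/8, -1, 0]  → -73/64
G_9 [RRBBBRBBB]  L=[-2, -3/2, -5/4, -19/16, -37/32, -73/64]  R=[-9/8, -1, 0]  → -145/128
G_10 [RRBBBRBBBB]  L=[-2, -3/2, -5/4, -19/16, -37/32, -73/64, -145/128]  R=[-9/8, -1, 0]  → -289/256
G_11 [RRBBBRBBBBB]  L=[-2, -3/2, -5/4, -19/16, -37/32, -73/64, -145/128, -289/256]  R=[-9/8, -1, 0]  → -577/512
G_12 [RRBBBRBBBBBR]  L=[-2, -3/2, -5/4, -19/16, -37/32, -73/64, -145/128, -289/256]  R=[-577/512, -9/8, -1, 0]  → -1155/1024
G_13 [RRBBBRBBBBBRB]  L=[-2, -3/2, -5/4, -19/16, -37/32, -73/64, -145/128, -289/256, -1155/1024]  R=[-577/512, -9/8, -1, 0]  → -2309/2048
G_14 [RRBBBRBBBBBRBB]  L=[-2, -3/2, -5/4, -19/16, -37/32, -73/64, -145/128, -289/256, -1155/1024, -2309/2048]  R=[-577/512, -9/8, -1, 0]  → -4617/4096
G_15 [RRBBBRBBBBBRBBR]  L=[-2, -3/2, -5/4, -19/16, -37/32, -73/64, -145/128, -289/256, -1155/1024, -2309/2048]  R=[-4617/4096, -577/512, -9/8, -1, 0]  → -9235/8192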